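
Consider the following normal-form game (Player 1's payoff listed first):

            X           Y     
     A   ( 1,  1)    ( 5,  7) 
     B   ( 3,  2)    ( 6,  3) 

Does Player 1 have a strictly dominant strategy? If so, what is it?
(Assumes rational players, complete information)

Yes, Player 1's strictly dominant strategy is B

Work:
A strategy strictly dominates another if it gives a strictly higher payoff against every opponent action. Compare each pair of P1's strategies column-by-column:
  A vs B: [1 vs 3, 5 vs 6] → A does not strictly dominate B (column X: 1 ≤ 3)
  B vs A: [3 vs 1, 6 vs 5] → B strictly dominates A
B strictly dominates every other strategy → strictly dominant.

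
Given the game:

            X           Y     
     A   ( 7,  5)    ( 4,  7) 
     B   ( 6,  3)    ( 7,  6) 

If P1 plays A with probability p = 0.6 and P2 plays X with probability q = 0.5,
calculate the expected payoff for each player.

E[P1] = 5.9, E[P2] = 5.4

Work:
E[P1] = p·q·π₁(A,X) + p·(1-q)·π₁(A,Y) + (1-p)·q·π₁(B,X) + (1-p)·(1-q)·π₁(B,Y)
= 0.6·0.5·7 + 0.6·0.5·4 + 0.4·0.5·6 + 0.4·0.5·7
= 5.9

E[P2] = 5.4 (similar calculation)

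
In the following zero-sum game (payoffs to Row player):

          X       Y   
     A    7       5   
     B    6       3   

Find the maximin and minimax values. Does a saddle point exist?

Maximin = 5, Minimax = 5, Saddle: True

Work:
Row minimums: [5, 3] → maximin = 5
Column maximums: [7, 5] → minimax = 5
Saddle point exists! Game value = 5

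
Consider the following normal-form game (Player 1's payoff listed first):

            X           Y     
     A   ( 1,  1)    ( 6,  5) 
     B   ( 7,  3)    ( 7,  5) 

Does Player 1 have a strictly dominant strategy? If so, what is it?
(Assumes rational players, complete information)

Yes, Player 1's strictly dominant strategy is B

Work:
A strategy strictly dominates another if it gives a strictly higher payoff against every opponent action. Compare each pair of P1's strategies column-by-column:
  A vs B: [1 vs 7, 6 vs 7] → A does not strictly dominate B (column X: 1 ≤ 7)
  B vs A: [7 vs 1, 7 vs 6] → B strictly dominates A
B strictly dominates every other strategy → strictly dominant.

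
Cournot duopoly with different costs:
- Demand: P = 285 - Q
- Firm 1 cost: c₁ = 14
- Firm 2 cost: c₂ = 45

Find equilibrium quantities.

q₁* = 100.67, q₂* = 69.67

Work:
Reaction: q₁ = (285 - 14 - q₂)/2
Reaction: q₂ = (285 - 45 - q₁)/2
Solve simultaneously:
q₁* = (285 - 2×14 + 45)/3 = 100.67
q₂* = (285 - 2×45 + 14)/3 = 69.67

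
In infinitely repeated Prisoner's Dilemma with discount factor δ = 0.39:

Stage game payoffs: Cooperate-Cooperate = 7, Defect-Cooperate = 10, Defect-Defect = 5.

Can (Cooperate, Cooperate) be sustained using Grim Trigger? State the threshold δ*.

δ* = 0.6; since δ = 0.39 < 0.6, cooperation cannot be sustained

Work:
For Grim Trigger:
Cooperate forever: 7/(1-δ)
Defect then punished: 10 + 5·δ/(1-δ)
Need: 7/(1-δ) ≥ 10 + 5·δ/(1-δ)
Solving: δ ≥ (T-R)/(T-P) = (10-7)/(10-5) = 0.6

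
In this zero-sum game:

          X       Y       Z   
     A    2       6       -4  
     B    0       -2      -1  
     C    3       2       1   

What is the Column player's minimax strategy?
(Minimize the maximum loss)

Column should play Z, value = 1

Work:
Column player minimizes Row's maximum payoff:
Column X: max payoff to Row = 3
Column Y: max payoff to Row = 6
Column Z: max payoff to Row = 1
Minimum is 1, achieved by column Z.
Minimax strategy: Z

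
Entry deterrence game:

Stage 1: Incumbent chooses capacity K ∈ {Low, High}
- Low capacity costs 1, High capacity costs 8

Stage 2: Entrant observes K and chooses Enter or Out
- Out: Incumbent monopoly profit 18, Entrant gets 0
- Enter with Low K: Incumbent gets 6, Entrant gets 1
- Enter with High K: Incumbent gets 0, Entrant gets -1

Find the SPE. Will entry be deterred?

SPE: (High, Enter|Low, Out|High); Entry deterred. Incumbent net profit = 10

Work:
After Low K: Entrant enters (1 > 0)
After High K: Entrant stays out (-1 < 0)
Incumbent: Low → 6−1=5, High → 18−8=10
Incumbent chooses High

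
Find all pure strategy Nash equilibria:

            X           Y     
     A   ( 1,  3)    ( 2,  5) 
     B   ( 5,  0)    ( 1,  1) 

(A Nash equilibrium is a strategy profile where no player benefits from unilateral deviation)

Nash equilibrium: (A, Y)

Work:
Best responses:
  P1 vs X: payoffs [1, 5] → best response B (payoff 5)
  P1 vs Y: payoffs [2, 1] → best response A (payoff 2)
  P2 vs A: payoffs [3, 5] → best response Y (payoff 5)
  P2 vs B: payoffs [0, 1] → best response Y (payoff 1)
Mutual best responses: (A,Y) → Nash equilibria.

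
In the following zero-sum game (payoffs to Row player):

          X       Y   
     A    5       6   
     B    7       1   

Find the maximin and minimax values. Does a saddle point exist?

Maximin = 5, Minimax = 6, Saddle: False

Work:
Row minimums: [5, 1] → maximin = 5
Column maximums: [7, 6] → minimax = 6
No saddle point (maximin ≠ minimax). Mixed strategy needed.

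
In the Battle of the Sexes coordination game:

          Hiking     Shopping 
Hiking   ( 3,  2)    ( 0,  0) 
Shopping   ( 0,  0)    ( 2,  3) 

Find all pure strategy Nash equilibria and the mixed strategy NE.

Pure NE: (Hiking, Hiking) and (Shopping, Shopping); Mixed NE: p = 0.6, q = 0.4

Work:
Check pure NE:
(Hiking, Hiking): (3, 2) - no unilateral deviation beneficial
(Shopping, Shopping): (2, 3) - no unilateral deviation beneficial
Mixed NE: P1 plays Hiking with p = 0.6, P2 plays Hiking with q = 0.4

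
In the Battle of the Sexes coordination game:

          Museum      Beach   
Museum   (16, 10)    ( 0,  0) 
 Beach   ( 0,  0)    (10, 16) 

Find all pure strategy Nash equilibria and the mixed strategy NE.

Pure NE: (Museum, Museum) and (Beach, Beach); Mixed NE: p = 0.6154, q = 0.3846

Work:
Check pure NE:
(Museum, Museum): (16, 10) - no unilateral deviation beneficial
(Beach, Beach): (10, 16) - no unilateral deviation beneficial
Mixed NE: P1 plays Museum with p = 0.6154, P2 plays Museum with q = 0.3846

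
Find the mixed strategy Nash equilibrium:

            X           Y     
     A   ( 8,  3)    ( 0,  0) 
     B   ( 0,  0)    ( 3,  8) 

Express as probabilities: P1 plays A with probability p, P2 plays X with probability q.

p = 0.7273, q = 0.2727

Work:
Find probabilities that make opponent indifferent:
P2 chooses q to make P1 indifferent between A and B
P1 chooses p to make P2 indifferent between X and Y
Mixed NE: P1 plays (A: 0.7273, B: 0.2727), P2 plays (X: 0.2727, Y: 0.7273)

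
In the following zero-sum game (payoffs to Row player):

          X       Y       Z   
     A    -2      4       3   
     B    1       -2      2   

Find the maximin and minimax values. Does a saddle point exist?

Maximin = -2, Minimax = 1, Saddle: False

Work:
Row minimums: [-2, -2] → maximin = -2
Column maximums: [1, 4, 3] → minimax = 1
No saddle point (maximin ≠ minimax). Mixed strategy needed.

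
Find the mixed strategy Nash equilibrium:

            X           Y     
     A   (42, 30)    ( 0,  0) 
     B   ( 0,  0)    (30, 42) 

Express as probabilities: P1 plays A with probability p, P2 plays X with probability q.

p = 0.5833, q = 0.4167

Work:
Find probabilities that make opponent indifferent:
P2 chooses q to make P1 indifferent between A and B
P1 chooses p to make P2 indifferent between X and Y
Mixed NE: P1 plays (A: 0.5833, B: 0.4167), P2 plays (X: 0.4167, Y: 0.5833)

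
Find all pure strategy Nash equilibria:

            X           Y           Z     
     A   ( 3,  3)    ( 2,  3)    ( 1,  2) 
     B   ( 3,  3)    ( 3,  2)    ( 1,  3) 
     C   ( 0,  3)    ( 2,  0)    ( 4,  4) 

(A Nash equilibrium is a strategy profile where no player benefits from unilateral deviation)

Nash equilibrium: (A, X), (B, X), (C, Z)

Work:
Best responses:
  P1 vs X: payoffs [3, 3, 0] → best response A/B (payoff 3)
  P1 vs Y: payoffs [2, 3, 2] → best response B (payoff 3)
  P1 vs Z: payoffs [1, 1, 4] → best response C (payoff 4)
  P2 vs A: payoffs [3, 3, 2] → best response X/Y (payoff 3)
  P2 vs B: payoffs [3, 2, 3] → best response X/Z (payoff 3)
  P2 vs C: payoffs [3, 0, 4] → best response Z (payoff 4)
Mutual best responses: (A,X), (B,X), (C,Z) → Nash equilibria.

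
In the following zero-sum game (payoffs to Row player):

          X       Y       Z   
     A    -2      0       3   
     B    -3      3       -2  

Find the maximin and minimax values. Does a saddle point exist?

Maximin = -2, Minimax = -2, Saddle: True

Work:
Row minimums: [-2, -3] → maximin = -2
Column maximums: [-2, 3, 3] → minimax = -2
Saddle point exists! Game value = -2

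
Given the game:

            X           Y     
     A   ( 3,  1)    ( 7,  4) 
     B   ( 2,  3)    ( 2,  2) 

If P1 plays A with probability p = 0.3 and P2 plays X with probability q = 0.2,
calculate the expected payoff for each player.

E[P1] = 3.26, E[P2] = 2.56

Work:
E[P1] = p·q·π₁(A,X) + p·(1-q)·π₁(A,Y) + (1-p)·q·π₁(B,X) + (1-p)·(1-q)·π₁(B,Y)
= 0.3·0.2·3 + 0.3·0.8·7 + 0.7·0.2·2 + 0.7·0.8·2
= 3.26

E[P2] = 2.56 (similar calculation)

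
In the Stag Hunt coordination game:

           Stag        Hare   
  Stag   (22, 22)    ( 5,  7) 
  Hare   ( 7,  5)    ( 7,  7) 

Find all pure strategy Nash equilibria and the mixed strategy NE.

Pure NE: (Stag, Stag) and (Hare, Hare); Mixed NE: p = 0.1176, q = 0.1176

Work:
Check pure NE:
(Stag, Stag): (22, 22) - no unilateral deviation beneficial
(Hare, Hare): (7, 7) - no unilateral deviation beneficial
Mixed NE: P1 plays Stag with p = 0.1176, P2 plays Stag with q = 0.1176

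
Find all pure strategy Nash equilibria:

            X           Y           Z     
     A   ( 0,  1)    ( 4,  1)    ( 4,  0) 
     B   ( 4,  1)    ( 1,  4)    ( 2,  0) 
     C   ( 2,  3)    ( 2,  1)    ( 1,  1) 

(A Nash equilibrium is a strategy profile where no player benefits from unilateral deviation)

Nash equilibrium: (A, Y)

Work:
Best responses:
  P1 vs X: payoffs [0, 4, 2] → best response B (payoff 4)
  P1 vs Y: payoffs [4, 1, 2] → best response A (payoff 4)
  P1 vs Z: payoffs [4, 2, 1] → best response A (payoff 4)
  P2 vs A: payoffs [1, 1, 0] → best response X/Y (payoff 1)
  P2 vs B: payoffs [1, 4, 0] → best response Y (payoff 4)
  P2 vs C: payoffs [3, 1, 1] → best response X (payoff 3)
Mutual best responses: (A,Y) → Nash equilibria.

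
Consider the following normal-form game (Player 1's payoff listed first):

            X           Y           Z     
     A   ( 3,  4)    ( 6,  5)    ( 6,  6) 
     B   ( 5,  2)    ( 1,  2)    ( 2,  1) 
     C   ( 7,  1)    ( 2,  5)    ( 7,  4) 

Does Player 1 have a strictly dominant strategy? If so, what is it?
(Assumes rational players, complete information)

No strictly dominant strategy exists for Player 1

Work:
A strategy strictly dominates another if it gives a strictly higher payoff against every opponent action. Compare each pair of P1's strategies column-by-column:
  A vs B: [3 vs 5, 6 vs 1, 6 vs 2] → A does not strictly dominate B (column X: 3 ≤ 5)
  A vs C: [3 vs 7, 6 vs 2, 6 vs 7] → A does not strictly dominate C (column X: 3 ≤ 7)
  B vs A: [5 vs 3, 1 vs 6, 2 vs 6] → B does not strictly dominate A (column Y: 1 ≤ 6)
  B vs C: [5 vs 7, 1 vs 2, 2 vs 7] → B does not strictly dominate C (column X: 5 ≤ 7)
  C vs A: [7 vs 3, 2 vs 6, 7 vs 6] → C does not strictly dominate A (column Y: 2 ≤ 6)
  C vs B: [7 vs 5, 2 vs 1, 7 vs 2] → C strictly dominates B
No single strategy strictly dominates all others → no strictly dominant strategy.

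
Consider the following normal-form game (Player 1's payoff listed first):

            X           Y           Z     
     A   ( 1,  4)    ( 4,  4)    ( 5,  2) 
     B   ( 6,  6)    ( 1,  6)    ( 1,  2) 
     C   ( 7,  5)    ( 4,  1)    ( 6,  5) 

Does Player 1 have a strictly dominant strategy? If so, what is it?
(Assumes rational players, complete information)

No strictly dominant strategy exists for Player 1

Work:
A strategy strictly dominates another if it gives a strictly higher payoff against every opponent action. Compare each pair of P1's strategies column-by-column:
  A vs B: [1 vs 6, 4 vs 1, 5 vs 1] → A does not strictly dominate B (column X: 1 ≤ 6)
  A vs C: [1 vs 7, 4 vs 4, 5 vs 6] → A does not strictly dominate C (column X: 1 ≤ 7)
  B vs A: [6 vs 1, 1 vs 4, 1 vs 5] → B does not strictly dominate A (column Y: 1 ≤ 4)
  B vs C: [6 vs 7, 1 vs 4, 1 vs 6] → B does not strictly dominate C (column X: 6 ≤ 7)
  C vs A: [7 vs 1, 4 vs 4, 6 vs 5] → C does not strictly dominate A (column Y: 4 ≤ 4)
  C vs B: [7 vs 6, 4 vs 1, 6 vs 1] → C strictly dominates B
No single strategy strictly dominates all others → no strictly dominant strategy.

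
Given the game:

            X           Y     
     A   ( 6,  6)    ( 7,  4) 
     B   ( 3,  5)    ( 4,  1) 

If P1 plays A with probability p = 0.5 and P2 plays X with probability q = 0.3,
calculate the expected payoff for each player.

E[P1] = 5.2, E[P2] = 3.4

Work:
E[P1] = p·q·π₁(A,X) + p·(1-q)·π₁(A,Y) + (1-p)·q·π₁(B,X) + (1-p)·(1-q)·π₁(B,Y)
= 0.5·0.3·6 + 0.5·0.7·7 + 0.5·0.3·3 + 0.5·0.7·4
= 5.2

E[P2] = 3.4 (similar calculation)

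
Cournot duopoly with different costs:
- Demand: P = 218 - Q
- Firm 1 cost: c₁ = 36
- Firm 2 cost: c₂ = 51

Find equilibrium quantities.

q₁* = 65.67, q₂* = 50.67

Work:
Reaction: q₁ = (218 - 36 - q₂)/2
Reaction: q₂ = (218 - 51 - q₁)/2
Solve simultaneously:
q₁* = (218 - 2×36 + 51)/3 = 65.67
q₂* = (218 - 2×51 + 36)/3 = 50.67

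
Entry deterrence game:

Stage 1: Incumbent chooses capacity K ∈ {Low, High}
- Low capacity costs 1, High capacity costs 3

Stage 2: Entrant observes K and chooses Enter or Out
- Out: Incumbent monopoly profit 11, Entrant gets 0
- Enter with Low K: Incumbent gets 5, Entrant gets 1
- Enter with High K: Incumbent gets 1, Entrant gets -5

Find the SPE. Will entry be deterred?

SPE: (High, Enter|Low, Out|High); Entry deterred. Incumbent net profit = 8

Work:
After Low K: Entrant enters (1 > 0)
After High K: Entrant stays out (-5 < 0)
Incumbent: Low → 5−1=4, High → 11−3=8
Incumbent chooses High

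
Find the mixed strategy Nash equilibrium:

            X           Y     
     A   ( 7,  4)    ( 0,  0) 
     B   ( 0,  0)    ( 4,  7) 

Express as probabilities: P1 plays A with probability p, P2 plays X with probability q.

p = 0.6364, q = 0.3636

Work:
Find probabilities that make opponent indifferent:
P2 chooses q to make P1 indifferent between A and B
P1 chooses p to make P2 indifferent between X and Y
Mixed NE: P1 plays (A: 0.6364, B: 0.3636), P2 plays (X: 0.3636, Y: 0.6364)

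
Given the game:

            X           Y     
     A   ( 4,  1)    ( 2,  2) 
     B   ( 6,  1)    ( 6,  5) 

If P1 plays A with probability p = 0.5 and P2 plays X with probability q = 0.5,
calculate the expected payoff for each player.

E[P1] = 4.5, E[P2] = 2.25

Work:
E[P1] = p·q·π₁(A,X) + p·(1-q)·π₁(A,Y) + (1-p)·q·π₁(B,X) + (1-p)·(1-q)·π₁(B,Y)
= 0.5·0.5·4 + 0.5·0.5·2 + 0.5·0.5·6 + 0.5·0.5·6
= 4.5

E[P2] = 2.25 (similar calculation)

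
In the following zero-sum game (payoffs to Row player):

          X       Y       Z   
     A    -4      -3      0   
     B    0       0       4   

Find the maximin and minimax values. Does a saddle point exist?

Maximin = 0, Minimax = 0, Saddle: True

Work:
Row minimums: [-4, 0] → maximin = 0
Column maximums: [0, 0, 4] → minimax = 0
Saddle point exists! Game value = 0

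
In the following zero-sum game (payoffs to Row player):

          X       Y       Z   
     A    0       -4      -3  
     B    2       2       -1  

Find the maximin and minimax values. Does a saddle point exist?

Maximin = -1, Minimax = -1, Saddle: True

Work:
Row minimums: [-4, -1] → maximin = -1
Column maximums: [2, 2, -1] → minimax = -1
Saddle point exists! Game value = -1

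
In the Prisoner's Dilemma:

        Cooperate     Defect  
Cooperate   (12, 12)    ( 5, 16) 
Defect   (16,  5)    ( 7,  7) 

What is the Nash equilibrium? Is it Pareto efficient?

(Defect, Defect) is NE; not Pareto efficient

Work:
Defect dominates Cooperate for both players:
If P2 cooperates: Defect (16) > Cooperate (12)
If P2 defects: Defect (7) > Cooperate (5)
NE: (Defect, Defect) with payoff (7, 7)
But (Cooperate, Cooperate) = (12, 12) Pareto dominates (7, 7)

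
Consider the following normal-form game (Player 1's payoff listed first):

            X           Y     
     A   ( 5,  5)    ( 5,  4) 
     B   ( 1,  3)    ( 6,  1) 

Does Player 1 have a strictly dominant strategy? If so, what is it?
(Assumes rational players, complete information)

No strictly dominant strategy exists for Player 1

Work:
A strategy strictly dominates another if it gives a strictly higher payoff against every opponent action. Compare each pair of P1's strategies column-by-column:
  A vs B: [5 vs 1, 5 vs 6] → A does not strictly dominate B (column Y: 5 ≤ 6)
  B vs A: [1 vs 5, 6 vs 5] → B does not strictly dominate A (column X: 1 ≤ 5)
No single strategy strictly dominates all others → no strictly dominant strategy.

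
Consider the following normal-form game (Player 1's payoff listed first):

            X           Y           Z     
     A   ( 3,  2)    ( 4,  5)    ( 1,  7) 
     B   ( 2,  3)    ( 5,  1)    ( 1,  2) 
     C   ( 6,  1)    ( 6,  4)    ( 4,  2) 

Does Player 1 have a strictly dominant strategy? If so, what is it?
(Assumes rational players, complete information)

Yes, Player 1's strictly dominant strategy is C

Work:
A strategy strictly dominates another if it gives a strictly higher payoff against every opponent action. Compare each pair of P1's strategies column-by-column:
  A vs B: [3 vs 2, 4 vs 5, 1 vs 1] → A does not strictly dominate B (column Y: 4 ≤ 5)
  A vs C: [3 vs 6, 4 vs 6, 1 vs 4] → A does not strictly dominate C (column X: 3 ≤ 6)
  B vs A: [2 vs 3, 5 vs 4, 1 vs 1] → B does not strictly dominate A (column X: 2 ≤ 3)
  B vs C: [2 vs 6, 5 vs 6, 1 vs 4] → B does not strictly dominate C (column X: 2 ≤ 6)
  C vs A: [6 vs 3, 6 vs 4, 4 vs 1] → C strictly dominates A
  C vs B: [6 vs 2, 6 vs 5, 4 vs 1] → C strictly dominates B
C strictly dominates every other strategy → strictly dominant.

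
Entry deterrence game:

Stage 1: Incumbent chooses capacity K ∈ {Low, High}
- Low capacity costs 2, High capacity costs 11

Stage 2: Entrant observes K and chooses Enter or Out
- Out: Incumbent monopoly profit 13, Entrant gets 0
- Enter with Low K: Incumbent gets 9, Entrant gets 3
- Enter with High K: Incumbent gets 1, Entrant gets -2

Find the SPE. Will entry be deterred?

SPE: (Low, Enter|Low, Out|High); Entry not deterred. Incumbent net profit = 7, Entrant gets 3

Work:
After Low K: Entrant enters (3 > 0)
After High K: Entrant stays out (-2 < 0)
Incumbent: Low → 9−2=7, High → 13−11=2
Incumbent chooses Low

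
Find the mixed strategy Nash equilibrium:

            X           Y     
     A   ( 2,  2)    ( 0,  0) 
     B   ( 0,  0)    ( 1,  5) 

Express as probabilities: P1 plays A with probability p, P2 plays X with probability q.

p = 0.7143, q = 0.3333

Work:
Find probabilities that make opponent indifferent:
P2 chooses q to make P1 indifferent between A and B
P1 chooses p to make P2 indifferent between X and Y
Mixed NE: P1 plays (A: 0.7143, B: 0.2857), P2 plays (X: 0.3333, Y: 0.6667)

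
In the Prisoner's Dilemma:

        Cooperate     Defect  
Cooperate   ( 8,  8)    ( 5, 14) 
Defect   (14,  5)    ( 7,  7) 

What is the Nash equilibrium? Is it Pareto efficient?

(Defect, Defect) is NE; not Pareto efficient

Work:
Defect dominates Cooperate for both players:
If P2 cooperates: Defect (14) > Cooperate (8)
If P2 defects: Defect (7) > Cooperate (5)
NE: (Defect, Defect) with payoff (7, 7)
But (Cooperate, Cooperate) = (8, 8) Pareto dominates (7, 7)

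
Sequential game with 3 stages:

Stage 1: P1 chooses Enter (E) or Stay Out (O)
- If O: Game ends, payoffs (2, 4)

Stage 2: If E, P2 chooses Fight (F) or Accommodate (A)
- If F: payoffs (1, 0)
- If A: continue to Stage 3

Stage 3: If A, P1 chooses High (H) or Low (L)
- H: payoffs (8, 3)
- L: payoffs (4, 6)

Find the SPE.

SPE: (E, A, H); Outcome (8, 3)

Work:
Stage 3: P1 chooses H (8 vs 4)
Stage 2: P2: F->0, A->3 (anticipating H). Choose A
Stage 1: P1: O->2, E->8 (anticipating A, H). Choose E
SPE path: E -> A -> H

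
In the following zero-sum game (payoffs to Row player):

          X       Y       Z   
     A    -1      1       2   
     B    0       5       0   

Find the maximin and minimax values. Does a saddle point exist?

Maximin = 0, Minimax = 0, Saddle: True

Work:
Row minimums: [-1, 0] → maximin = 0
Column maximums: [0, 5, 2] → minimax = 0
Saddle point exists! Game value = 0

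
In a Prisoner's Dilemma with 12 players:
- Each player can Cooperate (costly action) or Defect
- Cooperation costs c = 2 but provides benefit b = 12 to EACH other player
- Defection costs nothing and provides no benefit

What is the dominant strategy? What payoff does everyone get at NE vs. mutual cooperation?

Dominant: Defect; NE payoff = 0; Coop payoff = 130

Work:
Defect dominates (saves cost c = 2, benefit to others is external)
NE: All defect → everyone gets 0
If all cooperate: each receives (11)×12 - 2 = 130
Social dilemma: 130 > 0 but NE gives 0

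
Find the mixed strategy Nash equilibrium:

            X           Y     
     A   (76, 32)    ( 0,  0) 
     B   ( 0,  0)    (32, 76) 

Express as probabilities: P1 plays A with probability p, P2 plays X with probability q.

p = 0.7037, q = 0.2963

Work:
Find probabilities that make opponent indifferent:
P2 chooses q to make P1 indifferent between A and B
P1 chooses p to make P2 indifferent between X and Y
Mixed NE: P1 plays (A: 0.7037, B: 0.2963), P2 plays (X: 0.2963, Y: 0.7037)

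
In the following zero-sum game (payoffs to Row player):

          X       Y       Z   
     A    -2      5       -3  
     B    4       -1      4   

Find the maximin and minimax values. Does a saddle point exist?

Maximin = -1, Minimax = 4, Saddle: False

Work:
Row minimums: [-3, -1] → maximin = -1
Column maximums: [4, 5, 4] → minimax = 4
No saddle point (maximin ≠ minimax). Mixed strategy needed.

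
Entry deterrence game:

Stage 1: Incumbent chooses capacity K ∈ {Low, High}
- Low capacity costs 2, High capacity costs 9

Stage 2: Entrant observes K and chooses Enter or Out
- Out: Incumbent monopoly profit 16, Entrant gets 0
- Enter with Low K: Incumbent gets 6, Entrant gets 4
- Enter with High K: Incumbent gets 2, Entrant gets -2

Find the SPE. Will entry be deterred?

SPE: (High, Enter|Low, Out|High); Entry deterred. Incumbent net profit = 7

Work:
After Low K: Entrant enters (4 > 0)
After High K: Entrant stays out (-2 < 0)
Incumbent: Low → 6−2=4, High → 16−9=7
Incumbent chooses High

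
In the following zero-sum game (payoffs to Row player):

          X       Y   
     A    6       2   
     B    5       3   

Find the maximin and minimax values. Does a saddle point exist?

Maximin = 3, Minimax = 3, Saddle: True

Work:
Row minimums: [2, 3] → maximin = 3
Column maximums: [6, 3] → minimax = 3
Saddle point exists! Game value = 3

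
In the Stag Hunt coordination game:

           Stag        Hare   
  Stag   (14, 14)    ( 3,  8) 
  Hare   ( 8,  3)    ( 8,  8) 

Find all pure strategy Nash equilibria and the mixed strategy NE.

Pure NE: (Stag, Stag) and (Hare, Hare); Mixed NE: p = 0.4545, q = 0.4545

Work:
Check pure NE:
(Stag, Stag): (14, 14) - no unilateral deviation beneficial
(Hare, Hare): (8, 8) - no unilateral deviation beneficial
Mixed NE: P1 plays Stag with p = 0.4545, P2 plays Stag with q = 0.4545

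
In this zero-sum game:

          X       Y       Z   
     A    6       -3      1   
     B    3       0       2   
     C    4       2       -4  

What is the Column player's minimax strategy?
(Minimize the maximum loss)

Column should play Y or Z (all achieve the minimum), value = 2

Work:
Column player minimizes Row's maximum payoff:
Column X: max payoff to Row = 6
Column Y: max payoff to Row = 2
Column Z: max payoff to Row = 2
Minimum is 2, achieved by columns Y, Z (tied).
Each of Y or Z is a minimax strategy.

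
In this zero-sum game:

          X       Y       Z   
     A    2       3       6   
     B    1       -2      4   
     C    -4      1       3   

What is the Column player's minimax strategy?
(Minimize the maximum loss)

Column should play X, value = 2

Work:
Column player minimizes Row's maximum payoff:
Column X: max payoff to Row = 2
Column Y: max payoff to Row = 3
Column Z: max payoff to Row = 6
Minimum is 2, achieved by column X.
Minimax strategy: X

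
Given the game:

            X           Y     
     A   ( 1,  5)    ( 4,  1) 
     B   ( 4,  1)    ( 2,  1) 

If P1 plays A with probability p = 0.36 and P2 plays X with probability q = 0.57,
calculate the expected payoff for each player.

E[P1] = 2.834, E[P2] = 1.8208

Work:
E[P1] = p·q·π₁(A,X) + p·(1-q)·π₁(A,Y) + (1-p)·q·π₁(B,X) + (1-p)·(1-q)·π₁(B,Y)
= 0.36·0.57·1 + 0.36·0.43·4 + 0.64·0.57·4 + 0.64·0.43·2
= 2.834

E[P2] = 1.8208 (similar calculation)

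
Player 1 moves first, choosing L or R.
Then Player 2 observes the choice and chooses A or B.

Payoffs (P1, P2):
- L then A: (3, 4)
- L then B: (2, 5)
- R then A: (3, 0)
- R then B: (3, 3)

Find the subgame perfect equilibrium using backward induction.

P1 plays R, P2 plays B after L and B after R; Payoff (3, 3)

Work:
Backward induction:
After L: P2 chooses B → P1 gets 2
After R: P2 chooses B → P1 gets 3
P1 chooses R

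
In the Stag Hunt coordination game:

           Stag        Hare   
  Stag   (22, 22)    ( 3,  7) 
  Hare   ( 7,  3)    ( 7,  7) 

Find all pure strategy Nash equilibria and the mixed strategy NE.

Pure NE: (Stag, Stag) and (Hare, Hare); Mixed NE: p = 0.2105, q = 0.2105

Work:
Check pure NE:
(Stag, Stag): (22, 22) - no unilateral deviation beneficial
(Hare, Hare): (7, 7) - no unilateral deviation beneficial
Mixed NE: P1 plays Stag with p = 0.2105, P2 plays Stag with q = 0.2105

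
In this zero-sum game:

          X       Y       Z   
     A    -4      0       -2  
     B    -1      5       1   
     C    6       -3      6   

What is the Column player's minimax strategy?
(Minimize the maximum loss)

Column should play Y, value = 5

Work:
Column player minimizes Row's maximum payoff:
Column X: max payoff to Row = 6
Column Y: max payoff to Row = 5
Column Z: max payoff to Row = 6
Minimum is 5, achieved by column Y.
Minimax strategy: Y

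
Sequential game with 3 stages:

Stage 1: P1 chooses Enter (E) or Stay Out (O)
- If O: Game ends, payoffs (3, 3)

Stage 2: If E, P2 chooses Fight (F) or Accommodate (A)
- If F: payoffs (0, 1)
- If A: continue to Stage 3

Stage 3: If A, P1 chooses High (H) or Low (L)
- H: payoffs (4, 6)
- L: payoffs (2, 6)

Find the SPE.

SPE: (E, A, H); Outcome (4, 6)

Work:
Stage 3: P1 chooses H (4 vs 2)
Stage 2: P2: F->1, A->6 (anticipating H). Choose A
Stage 1: P1: O->3, E->4 (anticipating A, H). Choose E
SPE path: E -> A -> H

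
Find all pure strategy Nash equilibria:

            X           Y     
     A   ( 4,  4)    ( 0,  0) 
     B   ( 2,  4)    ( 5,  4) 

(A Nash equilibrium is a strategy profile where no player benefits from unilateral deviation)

Nash equilibrium: (A, X), (B, Y)

Work:
Best responses:
  P1 vs X: payoffs [4, 2] → best response A (payoff 4)
  P1 vs Y: payoffs [0, 5] → best response B (payoff 5)
  P2 vs A: payoffs [4, 0] → best response X (payoff 4)
  P2 vs B: payoffs [4, 4] → best response X/Y (payoff 4)
Mutual best responses: (A,X), (B,Y) → Nash equilibria.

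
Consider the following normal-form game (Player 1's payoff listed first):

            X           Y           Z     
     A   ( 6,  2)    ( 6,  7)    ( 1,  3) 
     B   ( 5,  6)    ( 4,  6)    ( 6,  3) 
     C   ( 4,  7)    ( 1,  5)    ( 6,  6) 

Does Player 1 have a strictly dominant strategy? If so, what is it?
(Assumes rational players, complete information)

No strictly dominant strategy exists for Player 1

Work:
A strategy strictly dominates another if it gives a strictly higher payoff against every opponent action. Compare each pair of P1's strategies column-by-column:
  A vs B: [6 vs 5, 6 vs 4, 1 vs 6] → A does not strictly dominate B (column Z: 1 ≤ 6)
  A vs C: [6 vs 4, 6 vs 1, 1 vs 6] → A does not strictly dominate C (column Z: 1 ≤ 6)
  B vs A: [5 vs 6, 4 vs 6, 6 vs 1] → B does not strictly dominate A (column X: 5 ≤ 6)
  B vs C: [5 vs 4, 4 vs 1, 6 vs 6] → B does not strictly dominate C (column Z: 6 ≤ 6)
  C vs A: [4 vs 6, 1 vs 6, 6 vs 1] → C does not strictly dominate A (column X: 4 ≤ 6)
  C vs B: [4 vs 5, 1 vs 4, 6 vs 6] → C does not strictly dominate B (column X: 4 ≤ 5)
No single strategy strictly dominates all others → no strictly dominant strategy.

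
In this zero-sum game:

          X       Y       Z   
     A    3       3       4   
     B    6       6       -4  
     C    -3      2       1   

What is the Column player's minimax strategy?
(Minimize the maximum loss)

Column should play Z, value = 4

Work:
Column player minimizes Row's maximum payoff:
Column X: max payoff to Row = 6
Column Y: max payoff to Row = 6
Column Z: max payoff to Row = 4
Minimum is 4, achieved by column Z.
Minimax strategy: Z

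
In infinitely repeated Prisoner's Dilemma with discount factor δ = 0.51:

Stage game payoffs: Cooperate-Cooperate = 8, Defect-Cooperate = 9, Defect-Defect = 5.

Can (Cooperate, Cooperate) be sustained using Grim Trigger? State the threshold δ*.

δ* = 0.25; since δ = 0.51 ≥ 0.25, cooperation can be sustained

Work:
For Grim Trigger:
Cooperate forever: 8/(1-δ)
Defect then punished: 9 + 5·δ/(1-δ)
Need: 8/(1-δ) ≥ 9 + 5·δ/(1-δ)
Solving: δ ≥ (T-R)/(T-P) = (9-8)/(9-5) = 0.25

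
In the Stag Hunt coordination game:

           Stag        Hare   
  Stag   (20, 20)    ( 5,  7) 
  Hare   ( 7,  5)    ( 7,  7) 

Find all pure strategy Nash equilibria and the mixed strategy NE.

Pure NE: (Stag, Stag) and (Hare, Hare); Mixed NE: p = 0.1333, q = 0.1333

Work:
Check pure NE:
(Stag, Stag): (20, 20) - no unilateral deviation beneficial
(Hare, Hare): (7, 7) - no unilateral deviation beneficial
Mixed NE: P1 plays Stag with p = 0.1333, P2 plays Stag with q = 0.1333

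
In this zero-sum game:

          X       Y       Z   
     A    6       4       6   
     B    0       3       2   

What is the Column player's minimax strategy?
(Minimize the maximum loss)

Column should play Y, value = 4

Work:
Column player minimizes Row's maximum payoff:
Column X: max payoff to Row = 6
Column Y: max payoff to Row = 4
Column Z: max payoff to Row = 6
Minimum is 4, achieved by column Y.
Minimax strategy: Y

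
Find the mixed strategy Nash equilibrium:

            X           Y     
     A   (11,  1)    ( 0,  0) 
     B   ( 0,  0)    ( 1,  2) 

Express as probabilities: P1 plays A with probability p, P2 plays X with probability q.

p = 0.6667, q = 0.0833

Work:
Find probabilities that make opponent indifferent:
P2 chooses q to make P1 indifferent between A and B
P1 chooses p to make P2 indifferent between X and Y
Mixed NE: P1 plays (A: 0.6667, B: 0.3333), P2 plays (X: 0.0833, Y: 0.9167)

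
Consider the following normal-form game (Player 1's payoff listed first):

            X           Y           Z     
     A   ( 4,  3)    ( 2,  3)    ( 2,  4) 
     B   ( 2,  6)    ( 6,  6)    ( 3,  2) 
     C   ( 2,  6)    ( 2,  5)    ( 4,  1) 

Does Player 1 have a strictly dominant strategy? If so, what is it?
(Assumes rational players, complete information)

No strictly dominant strategy exists for Player 1

Work:
A strategy strictly dominates another if it gives a strictly higher payoff against every opponent action. Compare each pair of P1's strategies column-by-column:
  A vs B: [4 vs 2, 2 vs 6, 2 vs 3] → A does not strictly dominate B (column Y: 2 ≤ 6)
  A vs C: [4 vs 2, 2 vs 2, 2 vs 4] → A does not strictly dominate C (column Y: 2 ≤ 2)
  B vs A: [2 vs 4, 6 vs 2, 3 vs 2] → B does not strictly dominate A (column X: 2 ≤ 4)
  B vs C: [2 vs 2, 6 vs 2, 3 vs 4] → B does not strictly dominate C (column X: 2 ≤ 2)
  C vs A: [2 vs 4, 2 vs 2, 4 vs 2] → C does not strictly dominate A (column X: 2 ≤ 4)
  C vs B: [2 vs 2, 2 vs 6, 4 vs 3] → C does not strictly dominate B (column X: 2 ≤ 2)
No single strategy strictly dominates all others → no strictly dominant strategy.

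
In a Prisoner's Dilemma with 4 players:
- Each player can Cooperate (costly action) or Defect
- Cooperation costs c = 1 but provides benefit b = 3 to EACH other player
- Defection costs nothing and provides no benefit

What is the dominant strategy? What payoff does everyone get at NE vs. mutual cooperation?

Dominant: Defect; NE payoff = 0; Coop payoff = 8

Work:
Defect dominates (saves cost c = 1, benefit to others is external)
NE: All defect → everyone gets 0
If all cooperate: each receives (3)×3 - 1 = 8
Social dilemma: 8 > 0 but NE gives 0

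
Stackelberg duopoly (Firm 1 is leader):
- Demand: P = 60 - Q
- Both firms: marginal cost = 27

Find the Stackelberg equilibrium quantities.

q₁* (leader) = 16.5, q₂* (follower) = 8.25

Work:
Follower's reaction: q₂ = (a - c - q₁)/2
Leader substitutes: π₁ = q₁·(a - q₁ - (a-c-q₁)/2 - c)
FOC: q₁* = (60 - 27)/2 = 16.50
Then: q₂* = (60 - 27 - 16.5)/2 = 8.25
Leader has first-mover advantage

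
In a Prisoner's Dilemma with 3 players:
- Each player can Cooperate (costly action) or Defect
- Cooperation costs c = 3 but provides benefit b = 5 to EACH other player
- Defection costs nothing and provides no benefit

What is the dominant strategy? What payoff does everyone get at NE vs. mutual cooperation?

Dominant: Defect; NE payoff = 0; Coop payoff = 7

Work:
Defect dominates (saves cost c = 3, benefit to others is external)
NE: All defect → everyone gets 0
If all cooperate: each receives (2)×5 - 3 = 7
Social dilemma: 7 > 0 but NE gives 0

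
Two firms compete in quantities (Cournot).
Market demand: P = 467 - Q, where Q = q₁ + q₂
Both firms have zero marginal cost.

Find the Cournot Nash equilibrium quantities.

q₁* = q₂* = 155.67; P* = 155.67

Work:
Profit: π_i = P·q_i = (a - q_i - q_j)·q_i
FOC: ∂π_i/∂q_i = a - 2q_i - q_j = 0
Reaction function: q_i = (467 - q_j)/2
Symmetry: q* = 467/3 = 155.67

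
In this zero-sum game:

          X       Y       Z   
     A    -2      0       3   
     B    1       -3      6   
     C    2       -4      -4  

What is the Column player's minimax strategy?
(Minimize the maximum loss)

Column should play Y, value = 0

Work:
Column player minimizes Row's maximum payoff:
Column X: max payoff to Row = 2
Column Y: max payoff to Row = 0
Column Z: max payoff to Row = 6
Minimum is 0, achieved by column Y.
Minimax strategy: Y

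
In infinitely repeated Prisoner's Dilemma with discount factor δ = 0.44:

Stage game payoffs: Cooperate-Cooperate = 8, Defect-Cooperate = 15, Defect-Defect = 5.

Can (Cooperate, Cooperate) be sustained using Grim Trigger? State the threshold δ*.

δ* = 0.7; since δ = 0.44 < 0.7, cooperation cannot be sustained

Work:
For Grim Trigger:
Cooperate forever: 8/(1-δ)
Defect then punished: 15 + 5·δ/(1-δ)
Need: 8/(1-δ) ≥ 15 + 5·δ/(1-δ)
Solving: δ ≥ (T-R)/(T-P) = (15-8)/(15-5) = 0.7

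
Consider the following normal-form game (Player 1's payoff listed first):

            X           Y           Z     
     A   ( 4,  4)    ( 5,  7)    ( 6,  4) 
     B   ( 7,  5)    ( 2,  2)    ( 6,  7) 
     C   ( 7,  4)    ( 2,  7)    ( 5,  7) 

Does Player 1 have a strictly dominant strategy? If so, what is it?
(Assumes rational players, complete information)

No strictly dominant strategy exists for Player 1

Work:
A strategy strictly dominates another if it gives a strictly higher payoff against every opponent action. Compare each pair of P1's strategies column-by-column:
  A vs B: [4 vs 7, 5 vs 2, 6 vs 6] → A does not strictly dominate B (column X: 4 ≤ 7)
  A vs C: [4 vs 7, 5 vs 2, 6 vs 5] → A does not strictly dominate C (column X: 4 ≤ 7)
  B vs A: [7 vs 4, 2 vs 5, 6 vs 6] → B does not strictly dominate A (column Y: 2 ≤ 5)
  B vs C: [7 vs 7, 2 vs 2, 6 vs 5] → B does not strictly dominate C (column X: 7 ≤ 7)
  C vs A: [7 vs 4, 2 vs 5, 5 vs 6] → C does not strictly dominate A (column Y: 2 ≤ 5)
  C vs B: [7 vs 7, 2 vs 2, 5 vs 6] → C does not strictly dominate B (column X: 7 ≤ 7)
No single strategy strictly dominates all others → no strictly dominant strategy.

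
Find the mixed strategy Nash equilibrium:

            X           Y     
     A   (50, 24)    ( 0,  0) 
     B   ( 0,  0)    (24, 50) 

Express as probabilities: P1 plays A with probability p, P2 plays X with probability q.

p = 0.6757, q = 0.3243

Work:
Find probabilities that make opponent indifferent:
P2 chooses q to make P1 indifferent between A and B
P1 chooses p to make P2 indifferent between X and Y
Mixed NE: P1 plays (A: 0.6757, B: 0.3243), P2 plays (X: 0.3243, Y: 0.6757)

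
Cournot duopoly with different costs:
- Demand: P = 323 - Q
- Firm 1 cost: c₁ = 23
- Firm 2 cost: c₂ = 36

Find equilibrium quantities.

q₁* = 104.33, q₂* = 91.33

Work:
Reaction: q₁ = (323 - 23 - q₂)/2
Reaction: q₂ = (323 - 36 - q₁)/2
Solve simultaneously:
q₁* = (323 - 2×23 + 36)/3 = 104.33
q₂* = (323 - 2×36 + 23)/3 = 91.33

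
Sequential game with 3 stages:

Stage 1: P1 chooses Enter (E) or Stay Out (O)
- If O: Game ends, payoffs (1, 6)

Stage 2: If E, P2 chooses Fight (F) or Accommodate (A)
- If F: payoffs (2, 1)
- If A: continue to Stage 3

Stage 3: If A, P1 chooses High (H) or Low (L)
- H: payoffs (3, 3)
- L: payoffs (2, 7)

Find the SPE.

SPE: (E, A, H); Outcome (3, 3)

Work:
Stage 3: P1 chooses H (3 vs 2)
Stage 2: P2: F->1, A->3 (anticipating H). Choose A
Stage 1: P1: O->1, E->3 (anticipating A, H). Choose E
SPE path: E -> A -> H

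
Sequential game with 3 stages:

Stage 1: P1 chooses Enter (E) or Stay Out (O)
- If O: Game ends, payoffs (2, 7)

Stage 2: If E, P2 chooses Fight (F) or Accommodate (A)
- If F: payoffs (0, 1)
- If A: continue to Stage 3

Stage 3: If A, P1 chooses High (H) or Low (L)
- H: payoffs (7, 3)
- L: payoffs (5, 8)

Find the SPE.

SPE: (E, A, H); Outcome (7, 3)

Work:
Stage 3: P1 chooses H (7 vs 5)
Stage 2: P2: F->1, A->3 (anticipating H). Choose A
Stage 1: P1: O->2, E->7 (anticipating A, H). Choose E
SPE path: E -> A -> H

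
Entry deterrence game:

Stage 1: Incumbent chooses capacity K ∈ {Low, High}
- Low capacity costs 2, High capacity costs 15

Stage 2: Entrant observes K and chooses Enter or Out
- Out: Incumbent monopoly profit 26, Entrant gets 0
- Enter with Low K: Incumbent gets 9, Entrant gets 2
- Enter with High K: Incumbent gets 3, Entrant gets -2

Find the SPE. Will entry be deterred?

SPE: (High, Enter|Low, Out|High); Entry deterred. Incumbent net profit = 11

Work:
After Low K: Entrant enters (2 > 0)
After High K: Entrant stays out (-2 < 0)
Incumbent: Low → 9−2=7, High → 26−15=11
Incumbent chooses High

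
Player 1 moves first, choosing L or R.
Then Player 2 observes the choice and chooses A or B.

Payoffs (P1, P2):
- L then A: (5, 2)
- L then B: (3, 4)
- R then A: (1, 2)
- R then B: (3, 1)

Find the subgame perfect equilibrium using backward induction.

P1 plays L, P2 plays B after L and A after R; Payoff (3, 4)

Work:
Backward induction:
After L: P2 chooses B → P1 gets 3
After R: P2 chooses A → P1 gets 1
P1 chooses L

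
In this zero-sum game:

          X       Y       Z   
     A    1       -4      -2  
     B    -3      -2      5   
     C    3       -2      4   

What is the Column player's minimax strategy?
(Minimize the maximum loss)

Column should play Y, value = -2

Work:
Column player minimizes Row's maximum payoff:
Column X: max payoff to Row = 3
Column Y: max payoff to Row = -2
Column Z: max payoff to Row = 5
Minimum is -2, achieved by column Y.
Minimax strategy: Y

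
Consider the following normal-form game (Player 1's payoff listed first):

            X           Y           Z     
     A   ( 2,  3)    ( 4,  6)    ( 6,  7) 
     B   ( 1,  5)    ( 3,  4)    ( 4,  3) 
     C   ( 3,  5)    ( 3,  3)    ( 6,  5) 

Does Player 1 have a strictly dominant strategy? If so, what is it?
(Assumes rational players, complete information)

No strictly dominant strategy exists for Player 1

Work:
A strategy strictly dominates another if it gives a strictly higher payoff against every opponent action. Compare each pair of P1's strategies column-by-column:
  A vs B: [2 vs 1, 4 vs 3, 6 vs 4] → A strictly dominates B
  A vs C: [2 vs 3, 4 vs 3, 6 vs 6] → A does not strictly dominate C (column X: 2 ≤ 3)
  B vs A: [1 vs 2, 3 vs 4, 4 vs 6] → B does not strictly dominate A (column X: 1 ≤ 2)
  B vs C: [1 vs 3, 3 vs 3, 4 vs 6] → B does not strictly dominate C (column X: 1 ≤ 3)
  C vs A: [3 vs 2, 3 vs 4, 6 vs 6] → C does not strictly dominate A (column Y: 3 ≤ 4)
  C vs B: [3 vs 1, 3 vs 3, 6 vs 4] → C does not strictly dominate B (column Y: 3 ≤ 3)
No single strategy strictly dominates all others → no strictly dominant strategy.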